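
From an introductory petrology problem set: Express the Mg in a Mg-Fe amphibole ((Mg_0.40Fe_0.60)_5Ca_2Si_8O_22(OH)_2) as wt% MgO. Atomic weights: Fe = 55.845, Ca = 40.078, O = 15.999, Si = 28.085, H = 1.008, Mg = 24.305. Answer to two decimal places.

M((Mg_0.40Fe_0.60)_5Ca_2Si_8O_22(OH)_2) = 906.973 g/mol; M(MgO) = 40.304 g/mol.
Moles MgO per formula unit = 2 Mg ÷ 1 = 2.0000.
MgO fraction = (2.0000 × 40.304) / 906.973 = 80.608/906.973 = 0.0889.

8.89 wt%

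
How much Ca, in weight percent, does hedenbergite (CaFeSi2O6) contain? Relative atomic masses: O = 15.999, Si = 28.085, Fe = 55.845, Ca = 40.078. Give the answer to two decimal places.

M(CaFeSi2O6) = 248.087 g/mol.
Ca contributes 1 × 40.078 = 40.078 g per mole.
40.078/248.087 = 0.1615 → 16.15%.

16.15 weight percent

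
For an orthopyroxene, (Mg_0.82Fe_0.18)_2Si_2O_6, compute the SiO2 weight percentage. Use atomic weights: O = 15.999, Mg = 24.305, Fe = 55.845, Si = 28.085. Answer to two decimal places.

56.65 wt%

Formula mass = 212.128 g/mol.
2 Si → 2.0000 mol SiO2 per formula unit; M(SiO2) = 60.083, so SiO2 mass = 120.166 g.
120.166/212.128 × 100 = 56.65 wt%.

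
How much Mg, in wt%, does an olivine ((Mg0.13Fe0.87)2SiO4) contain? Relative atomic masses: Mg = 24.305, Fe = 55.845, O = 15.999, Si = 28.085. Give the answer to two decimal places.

Molar mass of (Mg0.13Fe0.87)2SiO4: 0.26×24.305 + 1.74×55.845 + 1×28.085 + 4×15.999 = 195.571 g/mol.
Mass of Mg per formula unit: 0.26 × 24.305 = 6.319 g.
Weight fraction Mg = 6.319 / 195.571 = 0.0323.

3.23 wt%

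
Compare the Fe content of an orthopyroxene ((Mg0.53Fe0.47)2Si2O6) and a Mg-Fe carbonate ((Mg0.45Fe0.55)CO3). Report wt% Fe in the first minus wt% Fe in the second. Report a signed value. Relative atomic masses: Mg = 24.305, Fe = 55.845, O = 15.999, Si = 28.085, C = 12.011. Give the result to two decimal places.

-7.43 percentage points

M((Mg0.53Fe0.47)2Si2O6) = 230.422 g/mol, so wt% Fe = 52.494/230.422 × 100 = 22.78%.
M((Mg0.45Fe0.55)CO3) = 101.660 g/mol, so wt% Fe = 30.715/101.660 × 100 = 30.21%.
22.78 − 30.21 = -7.43 pp.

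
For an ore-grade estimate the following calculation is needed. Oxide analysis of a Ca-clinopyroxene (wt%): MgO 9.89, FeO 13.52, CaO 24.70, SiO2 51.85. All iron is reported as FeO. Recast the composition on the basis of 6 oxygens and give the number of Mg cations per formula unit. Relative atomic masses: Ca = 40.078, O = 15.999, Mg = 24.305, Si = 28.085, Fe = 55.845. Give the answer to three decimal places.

MgO: 9.89/40.304 = 0.24539 mol → 0.24539 mol Mg, 0.24539 mol O.
FeO: 13.52/71.844 = 0.18819 mol → 0.18819 mol Fe, 0.18819 mol O.
CaO: 24.70/56.077 = 0.44047 mol → 0.44047 mol Ca, 0.44047 mol O.
SiO2: 51.85/60.083 = 0.86297 mol → 0.86297 mol Si, 1.72594 mol O.
Total oxygen = 2.59999 mol. Normalization factor = 6/2.59999 = 2.30770.
Mg per 6 O = 0.24539 × 2.30770 = 0.566.

0.566 Mg apfu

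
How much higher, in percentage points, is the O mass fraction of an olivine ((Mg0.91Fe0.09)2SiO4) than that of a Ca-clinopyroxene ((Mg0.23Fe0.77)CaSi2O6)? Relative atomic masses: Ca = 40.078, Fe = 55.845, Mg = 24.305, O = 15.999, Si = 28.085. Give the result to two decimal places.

M((Mg0.91Fe0.09)2SiO4) = 146.368 g/mol, so wt% O = 63.996/146.368 × 100 = 43.72%.
M((Mg0.23Fe0.77)CaSi2O6) = 240.833 g/mol, so wt% O = 95.994/240.833 × 100 = 39.86%.
43.72 − 39.86 = 3.86 pp.

3.86 percentage points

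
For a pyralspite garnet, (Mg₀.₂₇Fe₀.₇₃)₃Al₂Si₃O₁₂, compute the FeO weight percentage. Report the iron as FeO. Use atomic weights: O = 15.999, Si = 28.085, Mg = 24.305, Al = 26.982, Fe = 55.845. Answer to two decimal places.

33.32 wt%

M((Mg₀.₂₇Fe₀.₇₃)₃Al₂Si₃O₁₂) = 472.195 g/mol; M(FeO) = 71.844 g/mol.
Moles FeO per formula unit = 2.19 Fe ÷ 1 = 2.1900.
FeO fraction = (2.1900 × 71.844) / 472.195 = 157.338/472.195 = 0.3332.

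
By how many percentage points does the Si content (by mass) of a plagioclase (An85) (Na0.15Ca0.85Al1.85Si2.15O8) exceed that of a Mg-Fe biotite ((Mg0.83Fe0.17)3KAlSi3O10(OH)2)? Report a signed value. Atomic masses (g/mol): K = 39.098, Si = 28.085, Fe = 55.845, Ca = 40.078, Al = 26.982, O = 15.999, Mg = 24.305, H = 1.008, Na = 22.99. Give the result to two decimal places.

First mineral: 60.383 g Si in 275.806 g formula = 21.89 wt% Si.
Second mineral: 84.255 g Si in 433.339 g formula = 19.44 wt% Si.
21.89% − 19.44% gives a difference of 2.45 percentage points.

2.45 percentage points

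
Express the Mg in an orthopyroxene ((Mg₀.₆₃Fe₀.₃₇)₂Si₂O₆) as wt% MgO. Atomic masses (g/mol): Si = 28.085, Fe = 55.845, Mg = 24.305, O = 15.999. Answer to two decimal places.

Molar mass of (Mg₀.₆₃Fe₀.₃₇)₂Si₂O₆ = 1.26×24.305 + 0.74×55.845 + 2×28.085 + 6×15.999 = 224.114 g/mol.
Each formula unit contains 1.26 Mg, equivalent to 1.26/1 = 1.2600 mol MgO.
M(MgO) = 1×24.305 + 1×15.999 = 40.304 g/mol.
Mass of MgO per formula unit = 1.2600 × 40.304 = 50.783 g.
MgO wt% = 50.783 / 224.114 × 100 = 22.66%.

22.66 wt%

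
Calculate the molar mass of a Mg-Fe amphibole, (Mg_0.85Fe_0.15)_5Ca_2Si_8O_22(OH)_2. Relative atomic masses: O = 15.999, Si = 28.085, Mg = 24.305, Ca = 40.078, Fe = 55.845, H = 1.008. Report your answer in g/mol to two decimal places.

836.01 g/mol

M = 4.25*24.305 + 0.75*55.845 + 2*40.078 + 8*28.085 + 24*15.999 + 2*1.008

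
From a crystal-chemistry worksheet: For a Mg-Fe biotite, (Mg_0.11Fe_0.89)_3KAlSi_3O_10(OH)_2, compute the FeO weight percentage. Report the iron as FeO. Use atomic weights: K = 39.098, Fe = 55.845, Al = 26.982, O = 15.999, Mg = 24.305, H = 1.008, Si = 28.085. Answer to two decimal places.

Formula mass = 501.466 g/mol.
2.67 Fe → 2.6700 mol FeO per formula unit; M(FeO) = 71.844, so FeO mass = 191.823 g.
191.823/501.466 × 100 = 38.25 wt%.

38.25 wt%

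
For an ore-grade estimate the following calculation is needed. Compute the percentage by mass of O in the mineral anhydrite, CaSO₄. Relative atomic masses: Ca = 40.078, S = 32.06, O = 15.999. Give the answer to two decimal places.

47.01 wt%

Molar mass of CaSO₄: 1*40.078 + 1*32.06 + 4*15.999 = 136.134 g/mol.
Mass of O per formula unit: 4 × 15.999 = 63.996 g.
Weight fraction O = 63.996 / 136.134 = 0.4701.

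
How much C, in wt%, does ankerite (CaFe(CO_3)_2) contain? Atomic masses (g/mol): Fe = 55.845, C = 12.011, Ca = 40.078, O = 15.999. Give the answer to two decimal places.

Formula mass = 1·40.078 + 1·55.845 + 2·12.011 + 6·15.999 = 215.939 g/mol, of which 24.022 g is C.
So C makes up 24.022/215.939 = 0.1112 of the mass, i.e. 11.12%.

11.12 wt%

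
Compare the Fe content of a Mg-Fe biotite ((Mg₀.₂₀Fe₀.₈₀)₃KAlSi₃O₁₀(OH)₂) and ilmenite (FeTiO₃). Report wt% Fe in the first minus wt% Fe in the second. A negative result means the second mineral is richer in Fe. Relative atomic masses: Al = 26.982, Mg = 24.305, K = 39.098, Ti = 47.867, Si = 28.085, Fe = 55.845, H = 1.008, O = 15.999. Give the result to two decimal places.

-9.62 percentage points

Fe in (Mg₀.₂₀Fe₀.₈₀)₃KAlSi₃O₁₀(OH)₂: molar mass 492.950 g/mol; 2.40×55.845 = 134.028 g → 27.19 wt%.
Fe in FeTiO₃: molar mass 151.709 g/mol; 1×55.845 = 55.845 g → 36.81 wt%.
Difference = 27.19 − 36.81 = -9.62 percentage points.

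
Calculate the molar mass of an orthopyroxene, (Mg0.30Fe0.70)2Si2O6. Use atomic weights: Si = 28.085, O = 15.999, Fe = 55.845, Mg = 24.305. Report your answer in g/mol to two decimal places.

The formula mass is the sum 0.60·24.305 + 1.40·55.845 + 2·28.085 + 6·15.999.

244.93 g/mol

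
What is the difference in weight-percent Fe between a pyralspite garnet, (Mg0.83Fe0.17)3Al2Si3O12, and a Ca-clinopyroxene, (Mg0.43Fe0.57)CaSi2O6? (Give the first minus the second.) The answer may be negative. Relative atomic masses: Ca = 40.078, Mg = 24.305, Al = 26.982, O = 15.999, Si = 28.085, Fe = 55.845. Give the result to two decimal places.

M((Mg0.83Fe0.17)3Al2Si3O12) = 419.207 g/mol, so wt% Fe = 28.481/419.207 × 100 = 6.79%.
M((Mg0.43Fe0.57)CaSi2O6) = 234.525 g/mol, so wt% Fe = 31.832/234.525 × 100 = 13.57%.
6.79 − 13.57 = -6.78 pp.

-6.78 percentage points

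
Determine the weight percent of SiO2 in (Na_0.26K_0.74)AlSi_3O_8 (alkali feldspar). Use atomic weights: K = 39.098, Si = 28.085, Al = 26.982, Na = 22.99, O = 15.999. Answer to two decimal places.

Molar mass of (Na_0.26K_0.74)AlSi_3O_8 = 0.26×22.99 + 0.74×39.098 + 1×26.982 + 3×28.085 + 8×15.999 = 274.139 g/mol.
Each formula unit contains 3 Si, equivalent to 3/1 = 3.0000 mol SiO2.
M(SiO2) = 1×28.085 + 2×15.999 = 60.083 g/mol.
Mass of SiO2 per formula unit = 3.0000 × 60.083 = 180.249 g.
SiO2 wt% = 180.249 / 274.139 × 100 = 65.75%.

65.75 wt%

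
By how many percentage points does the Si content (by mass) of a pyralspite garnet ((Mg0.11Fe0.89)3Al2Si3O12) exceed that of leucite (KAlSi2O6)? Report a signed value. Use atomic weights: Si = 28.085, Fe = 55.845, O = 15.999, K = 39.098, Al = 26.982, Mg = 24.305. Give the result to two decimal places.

M((Mg0.11Fe0.89)3Al2Si3O12) = 487.334 g/mol, so wt% Si = 84.255/487.334 × 100 = 17.29%.
M(KAlSi2O6) = 218.244 g/mol, so wt% Si = 56.170/218.244 × 100 = 25.74%.
17.29 − 25.74 = -8.45 pp.

-8.45 percentage points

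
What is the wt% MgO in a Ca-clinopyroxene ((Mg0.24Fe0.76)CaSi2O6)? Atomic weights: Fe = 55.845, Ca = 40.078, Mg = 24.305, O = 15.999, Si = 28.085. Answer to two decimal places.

4.02 wt%

Formula mass = 240.517 g/mol.
0.24 Mg → 0.2400 mol MgO per formula unit; M(MgO) = 40.304, so MgO mass = 9.673 g.
9.673/240.517 × 100 = 4.02 wt%.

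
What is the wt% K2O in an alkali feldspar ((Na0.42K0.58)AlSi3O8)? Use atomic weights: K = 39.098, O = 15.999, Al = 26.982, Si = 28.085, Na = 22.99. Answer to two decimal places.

10.06 wt%

M((Na0.42K0.58)AlSi3O8) = 271.562 g/mol; M(K2O) = 94.195 g/mol.
Moles K2O per formula unit = 0.58 K ÷ 2 = 0.2900.
K2O fraction = (0.2900 × 94.195) / 271.562 = 27.317/271.562 = 0.1006.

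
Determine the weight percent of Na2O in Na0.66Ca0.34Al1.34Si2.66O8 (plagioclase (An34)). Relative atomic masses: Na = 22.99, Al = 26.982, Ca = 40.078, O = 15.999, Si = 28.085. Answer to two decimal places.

7.64 wt%

Molar mass of Na0.66Ca0.34Al1.34Si2.66O8 = 0.66·22.99 + 0.34·40.078 + 1.34·26.982 + 2.66·28.085 + 8·15.999 = 267.654 g/mol.
Each formula unit contains 0.66 Na, equivalent to 0.66/2 = 0.3300 mol Na2O.
M(Na2O) = 2×22.99 + 1×15.999 = 61.979 g/mol.
Mass of Na2O per formula unit = 0.3300 × 61.979 = 20.453 g.
Na2O wt% = 20.453 / 267.654 × 100 = 7.64%.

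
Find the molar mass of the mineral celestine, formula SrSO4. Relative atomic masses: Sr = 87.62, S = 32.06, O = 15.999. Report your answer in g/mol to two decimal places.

M = 1·87.62 + 1·32.06 + 4·15.999

183.68 g/mol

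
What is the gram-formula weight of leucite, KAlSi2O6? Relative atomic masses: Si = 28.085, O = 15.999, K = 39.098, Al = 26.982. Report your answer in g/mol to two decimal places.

218.24 g/mol

The formula mass is the sum 1*39.098 + 1*26.982 + 2*28.085 + 6*15.999.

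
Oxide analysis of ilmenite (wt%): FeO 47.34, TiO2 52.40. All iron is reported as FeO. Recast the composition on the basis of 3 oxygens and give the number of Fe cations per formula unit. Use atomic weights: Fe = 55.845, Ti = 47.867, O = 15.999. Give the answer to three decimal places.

FeO (M=71.844): mol = 0.65893; Fe = 0.65893, O = 0.65893.
TiO2 (M=79.865): mol = 0.65611; Ti = 0.65611, O = 1.31222.
ΣO = 1.97115; factor = 3/ΣO = 1.52195.
Fe apfu = 0.65893 × 1.52195 = 1.003.

1.003 Fe apfu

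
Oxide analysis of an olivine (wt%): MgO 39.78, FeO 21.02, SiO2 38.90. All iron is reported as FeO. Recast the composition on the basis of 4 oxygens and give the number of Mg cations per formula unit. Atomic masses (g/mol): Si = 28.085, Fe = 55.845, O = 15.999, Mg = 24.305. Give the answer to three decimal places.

1.534 Mg apfu

MgO (M=40.304): mol = 0.98700; Mg = 0.98700, O = 0.98700.
FeO (M=71.844): mol = 0.29258; Fe = 0.29258, O = 0.29258.
SiO2 (M=60.083): mol = 0.64744; Si = 0.64744, O = 1.29488.
ΣO = 2.57446; factor = 4/ΣO = 1.55372.
Mg apfu = 0.98700 × 1.55372 = 1.534.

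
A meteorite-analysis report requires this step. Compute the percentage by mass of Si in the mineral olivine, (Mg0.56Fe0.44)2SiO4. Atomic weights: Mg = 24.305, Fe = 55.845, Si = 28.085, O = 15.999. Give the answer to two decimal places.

Molar mass of (Mg0.56Fe0.44)2SiO4: 1.12×24.305 + 0.88×55.845 + 1×28.085 + 4×15.999 = 168.446 g/mol.
Mass of Si per formula unit: 1 × 28.085 = 28.085 g.
Weight fraction Si = 28.085 / 168.446 = 0.1667.

16.67 weight percent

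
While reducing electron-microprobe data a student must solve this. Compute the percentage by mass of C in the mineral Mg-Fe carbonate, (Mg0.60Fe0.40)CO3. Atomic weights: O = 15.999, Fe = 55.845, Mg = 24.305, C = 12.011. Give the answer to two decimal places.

Molar mass of (Mg0.60Fe0.40)CO3: 0.60·24.305 + 0.40·55.845 + 1·12.011 + 3·15.999 = 96.929 g/mol.
Mass of C per formula unit: 1 × 12.011 = 12.011 g.
Weight fraction C = 12.011 / 96.929 = 0.1239.

12.39 weight percent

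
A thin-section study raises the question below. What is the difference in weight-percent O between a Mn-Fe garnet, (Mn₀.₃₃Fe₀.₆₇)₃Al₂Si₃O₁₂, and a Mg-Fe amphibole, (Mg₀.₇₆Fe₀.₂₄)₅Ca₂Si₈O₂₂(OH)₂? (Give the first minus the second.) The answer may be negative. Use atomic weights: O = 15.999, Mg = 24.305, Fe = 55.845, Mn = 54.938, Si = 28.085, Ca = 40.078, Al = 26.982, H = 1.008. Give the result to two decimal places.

-6.52 percentage points

First mineral: 191.988 g O in 496.844 g formula = 38.64 wt% O.
Second mineral: 383.976 g O in 850.201 g formula = 45.16 wt% O.
38.64% − 45.16% gives a difference of -6.52 percentage points.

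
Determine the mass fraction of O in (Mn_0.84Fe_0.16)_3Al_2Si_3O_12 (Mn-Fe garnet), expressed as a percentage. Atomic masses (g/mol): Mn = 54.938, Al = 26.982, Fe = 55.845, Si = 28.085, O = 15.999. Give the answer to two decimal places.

38.75 wt%

Formula mass = 2.52*54.938 + 0.48*55.845 + 2*26.982 + 3*28.085 + 12*15.999 = 495.456 g/mol, of which 191.988 g is O.
So O makes up 191.988/495.456 = 0.3875 of the mass, i.e. 38.75%.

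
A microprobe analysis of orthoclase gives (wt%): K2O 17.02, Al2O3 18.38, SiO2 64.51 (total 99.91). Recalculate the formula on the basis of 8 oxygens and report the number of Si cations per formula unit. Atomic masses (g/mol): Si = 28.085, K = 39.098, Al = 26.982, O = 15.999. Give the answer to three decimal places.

2.994 Si apfu

K2O: 17.02/94.195 = 0.18069 mol → 0.36138 mol K, 0.18069 mol O.
Al2O3: 18.38/101.961 = 0.18027 mol → 0.36054 mol Al, 0.54081 mol O.
SiO2: 64.51/60.083 = 1.07368 mol → 1.07368 mol Si, 2.14736 mol O.
Total oxygen = 2.86886 mol. Normalization factor = 8/2.86886 = 2.78856.
Si per 8 O = 1.07368 × 2.78856 = 2.994.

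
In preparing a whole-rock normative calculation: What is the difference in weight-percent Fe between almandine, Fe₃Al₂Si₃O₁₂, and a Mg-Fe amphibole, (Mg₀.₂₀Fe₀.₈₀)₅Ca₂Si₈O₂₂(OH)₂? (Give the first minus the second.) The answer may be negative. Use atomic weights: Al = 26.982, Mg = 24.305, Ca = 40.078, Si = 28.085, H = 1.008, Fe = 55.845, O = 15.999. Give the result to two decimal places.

First mineral: 167.535 g Fe in 497.742 g formula = 33.66 wt% Fe.
Second mineral: 223.380 g Fe in 938.513 g formula = 23.80 wt% Fe.
33.66% − 23.80% gives a difference of 9.86 percentage points.

9.86 percentage points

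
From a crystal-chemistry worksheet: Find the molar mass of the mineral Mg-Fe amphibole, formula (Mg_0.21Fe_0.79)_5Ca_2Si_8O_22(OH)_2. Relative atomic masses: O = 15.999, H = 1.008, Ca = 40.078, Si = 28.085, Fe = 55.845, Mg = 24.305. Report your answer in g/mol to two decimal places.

936.94 g/mol

The formula mass is the sum 1.05·24.305 + 3.95·55.845 + 2·40.078 + 8·28.085 + 24·15.999 + 2·1.008.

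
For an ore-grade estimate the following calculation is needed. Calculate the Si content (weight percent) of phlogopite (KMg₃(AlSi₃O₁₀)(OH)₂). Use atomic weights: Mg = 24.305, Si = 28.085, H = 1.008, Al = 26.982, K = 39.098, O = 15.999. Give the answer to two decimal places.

M(KMg₃(AlSi₃O₁₀)(OH)₂) = 417.254 g/mol.
Si contributes 3 × 28.085 = 84.255 g per mole.
84.255/417.254 = 0.2019 → 20.19%.

20.19 weight percent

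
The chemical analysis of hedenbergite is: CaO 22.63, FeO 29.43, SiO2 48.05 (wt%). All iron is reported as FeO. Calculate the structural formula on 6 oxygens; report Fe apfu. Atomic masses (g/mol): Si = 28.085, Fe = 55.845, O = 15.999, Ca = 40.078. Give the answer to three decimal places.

1.019 Fe apfu

22.63 wt% CaO ÷ 56.077 g/mol = 0.40355 mol, giving 0.40355 Ca and 0.40355 O.
29.43 wt% FeO ÷ 71.844 g/mol = 0.40964 mol, giving 0.40964 Fe and 0.40964 O.
48.05 wt% SiO2 ÷ 60.083 g/mol = 0.79973 mol, giving 0.79973 Si and 1.59946 O.
Oxygen sums to 2.41265; scaling by 6/2.41265 = 2.48689 puts the formula on 6 O.
Fe: 0.40964 × 2.48689 = 1.019 atoms per formula unit.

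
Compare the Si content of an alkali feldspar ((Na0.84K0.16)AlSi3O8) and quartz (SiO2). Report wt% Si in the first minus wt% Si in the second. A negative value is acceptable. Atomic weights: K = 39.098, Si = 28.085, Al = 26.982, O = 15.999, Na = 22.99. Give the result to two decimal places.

First mineral: 84.255 g Si in 264.796 g formula = 31.82 wt% Si.
Second mineral: 28.085 g Si in 60.083 g formula = 46.74 wt% Si.
31.82% − 46.74% gives a difference of -14.92 percentage points.

-14.92 percentage points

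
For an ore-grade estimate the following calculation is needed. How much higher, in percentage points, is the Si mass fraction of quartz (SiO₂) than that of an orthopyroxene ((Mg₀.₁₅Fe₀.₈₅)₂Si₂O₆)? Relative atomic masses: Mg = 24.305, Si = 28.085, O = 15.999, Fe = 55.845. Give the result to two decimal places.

First mineral: 28.085 g Si in 60.083 g formula = 46.74 wt% Si.
Second mineral: 56.170 g Si in 254.392 g formula = 22.08 wt% Si.
46.74% − 22.08% gives a difference of 24.66 percentage points.

24.66 percentage points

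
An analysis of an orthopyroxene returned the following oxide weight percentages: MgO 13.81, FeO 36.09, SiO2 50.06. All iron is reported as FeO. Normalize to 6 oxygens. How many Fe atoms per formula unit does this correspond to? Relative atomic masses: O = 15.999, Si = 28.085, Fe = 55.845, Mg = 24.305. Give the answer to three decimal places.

1.200 Fe apfu

MgO (M=40.304): mol = 0.34265; Mg = 0.34265, O = 0.34265.
FeO (M=71.844): mol = 0.50234; Fe = 0.50234, O = 0.50234.
SiO2 (M=60.083): mol = 0.83318; Si = 0.83318, O = 1.66636.
ΣO = 2.51135; factor = 6/ΣO = 2.38915.
Fe apfu = 0.50234 × 2.38915 = 1.200.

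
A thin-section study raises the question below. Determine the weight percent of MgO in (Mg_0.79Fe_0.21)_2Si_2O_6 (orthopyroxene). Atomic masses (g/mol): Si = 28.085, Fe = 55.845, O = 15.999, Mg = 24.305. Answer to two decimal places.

29.75 wt%

M((Mg_0.79Fe_0.21)_2Si_2O_6) = 214.021 g/mol; M(MgO) = 40.304 g/mol.
Moles MgO per formula unit = 1.58 Mg ÷ 1 = 1.5800.
MgO fraction = (1.5800 × 40.304) / 214.021 = 63.680/214.021 = 0.2975.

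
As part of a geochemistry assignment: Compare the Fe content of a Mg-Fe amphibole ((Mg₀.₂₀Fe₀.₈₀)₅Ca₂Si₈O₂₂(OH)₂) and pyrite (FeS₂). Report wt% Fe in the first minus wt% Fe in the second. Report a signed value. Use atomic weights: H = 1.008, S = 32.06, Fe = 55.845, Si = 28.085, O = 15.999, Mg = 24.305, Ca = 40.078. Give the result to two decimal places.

-22.75 percentage points

M((Mg₀.₂₀Fe₀.₈₀)₅Ca₂Si₈O₂₂(OH)₂) = 938.513 g/mol, so wt% Fe = 223.380/938.513 × 100 = 23.80%.
M(FeS₂) = 119.965 g/mol, so wt% Fe = 55.845/119.965 × 100 = 46.55%.
23.80 − 46.55 = -22.75 pp.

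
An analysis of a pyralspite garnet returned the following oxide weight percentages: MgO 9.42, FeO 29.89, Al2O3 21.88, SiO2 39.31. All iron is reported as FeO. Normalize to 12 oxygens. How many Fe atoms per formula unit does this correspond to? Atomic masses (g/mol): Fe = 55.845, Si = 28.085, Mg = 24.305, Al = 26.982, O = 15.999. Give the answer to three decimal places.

9.42 wt% MgO ÷ 40.304 g/mol = 0.23372 mol, giving 0.23372 Mg and 0.23372 O.
29.89 wt% FeO ÷ 71.844 g/mol = 0.41604 mol, giving 0.41604 Fe and 0.41604 O.
21.88 wt% Al2O3 ÷ 101.961 g/mol = 0.21459 mol, giving 0.42918 Al and 0.64377 O.
39.31 wt% SiO2 ÷ 60.083 g/mol = 0.65426 mol, giving 0.65426 Si and 1.30852 O.
Oxygen sums to 2.60205; scaling by 12/2.60205 = 4.61175 puts the formula on 12 O.
Fe: 0.41604 × 4.61175 = 1.919 atoms per formula unit.

1.919 Fe apfu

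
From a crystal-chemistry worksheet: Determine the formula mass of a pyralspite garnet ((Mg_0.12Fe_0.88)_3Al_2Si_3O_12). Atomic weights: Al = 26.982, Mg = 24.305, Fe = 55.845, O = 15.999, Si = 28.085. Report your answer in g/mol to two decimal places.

486.39 g/mol

Mg: 0.36 × 24.305 = 8.7498
Fe: 2.64 × 55.845 = 147.4308
Al: 2 × 26.982 = 53.9640
Si: 3 × 28.085 = 84.2550
O: 12 × 15.999 = 191.9880
Summing the contributions gives the formula mass.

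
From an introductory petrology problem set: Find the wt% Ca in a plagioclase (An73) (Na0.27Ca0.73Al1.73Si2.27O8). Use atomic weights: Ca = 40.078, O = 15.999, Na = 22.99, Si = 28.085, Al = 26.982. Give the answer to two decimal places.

10.68 weight percent

Molar mass of Na0.27Ca0.73Al1.73Si2.27O8: 0.27*22.99 + 0.73*40.078 + 1.73*26.982 + 2.27*28.085 + 8*15.999 = 273.888 g/mol.
Mass of Ca per formula unit: 0.73 × 40.078 = 29.257 g.
Weight fraction Ca = 29.257 / 273.888 = 0.1068.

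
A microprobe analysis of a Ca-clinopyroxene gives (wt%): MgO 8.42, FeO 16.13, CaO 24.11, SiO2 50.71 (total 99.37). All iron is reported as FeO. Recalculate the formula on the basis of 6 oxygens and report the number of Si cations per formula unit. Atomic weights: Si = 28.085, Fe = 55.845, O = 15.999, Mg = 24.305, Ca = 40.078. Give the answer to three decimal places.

8.42 wt% MgO ÷ 40.304 g/mol = 0.20891 mol, giving 0.20891 Mg and 0.20891 O.
16.13 wt% FeO ÷ 71.844 g/mol = 0.22451 mol, giving 0.22451 Fe and 0.22451 O.
24.11 wt% CaO ÷ 56.077 g/mol = 0.42994 mol, giving 0.42994 Ca and 0.42994 O.
50.71 wt% SiO2 ÷ 60.083 g/mol = 0.84400 mol, giving 0.84400 Si and 1.68800 O.
Oxygen sums to 2.55136; scaling by 6/2.55136 = 2.35169 puts the formula on 6 O.
Si: 0.84400 × 2.35169 = 1.985 atoms per formula unit.

1.985 Si apfu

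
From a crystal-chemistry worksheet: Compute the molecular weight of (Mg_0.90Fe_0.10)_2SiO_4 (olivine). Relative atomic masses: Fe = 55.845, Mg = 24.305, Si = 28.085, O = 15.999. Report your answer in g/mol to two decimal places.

The formula mass is the sum 1.80×24.305 + 0.20×55.845 + 1×28.085 + 4×15.999.

147.00 g/mol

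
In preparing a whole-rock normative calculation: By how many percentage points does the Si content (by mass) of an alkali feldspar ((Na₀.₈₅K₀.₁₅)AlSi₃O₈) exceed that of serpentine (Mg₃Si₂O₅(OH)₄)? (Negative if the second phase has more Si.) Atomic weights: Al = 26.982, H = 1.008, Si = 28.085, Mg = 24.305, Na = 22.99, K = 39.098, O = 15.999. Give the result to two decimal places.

Si in (Na₀.₈₅K₀.₁₅)AlSi₃O₈: molar mass 264.635 g/mol; 3×28.085 = 84.255 g → 31.84 wt%.
Si in Mg₃Si₂O₅(OH)₄: molar mass 277.108 g/mol; 2×28.085 = 56.170 g → 20.27 wt%.
Difference = 31.84 − 20.27 = 11.57 percentage points.

11.57 percentage points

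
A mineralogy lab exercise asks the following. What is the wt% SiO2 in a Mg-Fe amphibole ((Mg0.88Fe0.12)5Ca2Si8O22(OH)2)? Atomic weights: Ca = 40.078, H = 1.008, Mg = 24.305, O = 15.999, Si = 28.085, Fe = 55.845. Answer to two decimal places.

57.82 wt%

Molar mass of (Mg0.88Fe0.12)5Ca2Si8O22(OH)2 = 4.40*24.305 + 0.60*55.845 + 2*40.078 + 8*28.085 + 24*15.999 + 2*1.008 = 831.277 g/mol.
Each formula unit contains 8 Si, equivalent to 8/1 = 8.0000 mol SiO2.
M(SiO2) = 1×28.085 + 2×15.999 = 60.083 g/mol.
Mass of SiO2 per formula unit = 8.0000 × 60.083 = 480.664 g.
SiO2 wt% = 480.664 / 831.277 × 100 = 57.82%.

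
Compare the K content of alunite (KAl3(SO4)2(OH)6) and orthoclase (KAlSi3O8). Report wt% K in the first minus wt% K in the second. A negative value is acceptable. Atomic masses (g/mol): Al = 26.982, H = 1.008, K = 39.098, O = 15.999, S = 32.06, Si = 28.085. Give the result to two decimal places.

M(KAl3(SO4)2(OH)6) = 414.198 g/mol, so wt% K = 39.098/414.198 × 100 = 9.44%.
M(KAlSi3O8) = 278.327 g/mol, so wt% K = 39.098/278.327 × 100 = 14.05%.
9.44 − 14.05 = -4.61 pp.

-4.61 percentage points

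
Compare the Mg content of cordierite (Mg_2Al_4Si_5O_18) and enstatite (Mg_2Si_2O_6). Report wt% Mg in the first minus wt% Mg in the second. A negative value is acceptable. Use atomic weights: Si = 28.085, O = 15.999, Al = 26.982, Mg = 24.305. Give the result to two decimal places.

Mg in Mg_2Al_4Si_5O_18: molar mass 584.945 g/mol; 2×24.305 = 48.610 g → 8.31 wt%.
Mg in Mg_2Si_2O_6: molar mass 200.774 g/mol; 2×24.305 = 48.610 g → 24.21 wt%.
Difference = 8.31 − 24.21 = -15.90 percentage points.

-15.90 percentage points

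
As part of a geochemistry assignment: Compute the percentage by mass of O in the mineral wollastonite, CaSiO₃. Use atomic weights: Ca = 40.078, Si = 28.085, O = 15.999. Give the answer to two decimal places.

Molar mass of CaSiO₃: 1×40.078 + 1×28.085 + 3×15.999 = 116.160 g/mol.
Mass of O per formula unit: 3 × 15.999 = 47.997 g.
Weight fraction O = 47.997 / 116.160 = 0.4132.

41.32 mass %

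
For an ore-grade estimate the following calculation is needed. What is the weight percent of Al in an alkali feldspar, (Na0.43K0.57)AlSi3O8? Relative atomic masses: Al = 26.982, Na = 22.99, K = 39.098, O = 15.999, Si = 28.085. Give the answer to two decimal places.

9.94 weight percent

Molar mass of (Na0.43K0.57)AlSi3O8: 0.43×22.99 + 0.57×39.098 + 1×26.982 + 3×28.085 + 8×15.999 = 271.401 g/mol.
Mass of Al per formula unit: 1 × 26.982 = 26.982 g.
Weight fraction Al = 26.982 / 271.401 = 0.0994.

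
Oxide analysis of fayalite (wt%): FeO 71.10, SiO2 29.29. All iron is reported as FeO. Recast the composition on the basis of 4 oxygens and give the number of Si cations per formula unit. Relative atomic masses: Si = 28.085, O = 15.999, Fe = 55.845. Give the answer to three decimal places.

71.10 wt% FeO ÷ 71.844 g/mol = 0.98964 mol, giving 0.98964 Fe and 0.98964 O.
29.29 wt% SiO2 ÷ 60.083 g/mol = 0.48749 mol, giving 0.48749 Si and 0.97498 O.
Oxygen sums to 1.96462; scaling by 4/1.96462 = 2.03602 puts the formula on 4 O.
Si: 0.48749 × 2.03602 = 0.993 atoms per formula unit.

0.993 Si apfu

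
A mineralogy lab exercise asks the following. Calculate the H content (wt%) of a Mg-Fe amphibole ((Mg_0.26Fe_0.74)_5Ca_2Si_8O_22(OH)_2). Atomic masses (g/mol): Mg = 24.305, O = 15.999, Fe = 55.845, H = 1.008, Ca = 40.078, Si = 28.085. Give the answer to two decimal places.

M((Mg_0.26Fe_0.74)_5Ca_2Si_8O_22(OH)_2) = 929.051 g/mol.
H contributes 2 × 1.008 = 2.016 g per mole.
2.016/929.051 = 0.0022 → 0.22%.

0.22 wt%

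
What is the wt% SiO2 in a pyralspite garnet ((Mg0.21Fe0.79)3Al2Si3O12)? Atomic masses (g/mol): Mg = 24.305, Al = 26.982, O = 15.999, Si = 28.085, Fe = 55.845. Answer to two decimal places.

M((Mg0.21Fe0.79)3Al2Si3O12) = 477.872 g/mol; M(SiO2) = 60.083 g/mol.
Moles SiO2 per formula unit = 3 Si ÷ 1 = 3.0000.
SiO2 fraction = (3.0000 × 60.083) / 477.872 = 180.249/477.872 = 0.3772.

37.72 wt%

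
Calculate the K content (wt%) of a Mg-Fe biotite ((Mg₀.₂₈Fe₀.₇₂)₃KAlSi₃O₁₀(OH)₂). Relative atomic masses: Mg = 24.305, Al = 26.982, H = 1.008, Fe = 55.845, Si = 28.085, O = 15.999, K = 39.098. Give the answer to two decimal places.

8.06 wt%

Formula mass = 0.84*24.305 + 2.16*55.845 + 1*39.098 + 1*26.982 + 3*28.085 + 12*15.999 + 2*1.008 = 485.380 g/mol, of which 39.098 g is K.
So K makes up 39.098/485.380 = 0.0806 of the mass, i.e. 8.06%.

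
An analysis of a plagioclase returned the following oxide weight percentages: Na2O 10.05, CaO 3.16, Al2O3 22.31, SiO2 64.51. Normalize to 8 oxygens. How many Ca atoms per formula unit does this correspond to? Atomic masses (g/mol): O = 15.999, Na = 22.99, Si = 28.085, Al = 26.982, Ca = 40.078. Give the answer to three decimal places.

0.149 Ca apfu

Na2O (M=61.979): mol = 0.16215; Na = 0.32430, O = 0.16215.
CaO (M=56.077): mol = 0.05635; Ca = 0.05635, O = 0.05635.
Al2O3 (M=101.961): mol = 0.21881; Al = 0.43762, O = 0.65643.
SiO2 (M=60.083): mol = 1.07368; Si = 1.07368, O = 2.14736.
ΣO = 3.02229; factor = 8/ΣO = 2.64700.
Ca apfu = 0.05635 × 2.64700 = 0.149.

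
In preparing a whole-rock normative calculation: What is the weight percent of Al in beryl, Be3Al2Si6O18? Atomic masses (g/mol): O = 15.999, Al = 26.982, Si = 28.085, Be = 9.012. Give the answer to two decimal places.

M(Be3Al2Si6O18) = 537.492 g/mol.
Al contributes 2 × 26.982 = 53.964 g per mole.
53.964/537.492 = 0.1004 → 10.04%.

10.04 weight percent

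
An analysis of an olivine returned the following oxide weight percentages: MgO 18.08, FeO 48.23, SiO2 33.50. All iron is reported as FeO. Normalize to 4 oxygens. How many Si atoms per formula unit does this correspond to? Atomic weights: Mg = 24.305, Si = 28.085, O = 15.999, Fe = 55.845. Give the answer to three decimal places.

MgO: 18.08/40.304 = 0.44859 mol → 0.44859 mol Mg, 0.44859 mol O.
FeO: 48.23/71.844 = 0.67132 mol → 0.67132 mol Fe, 0.67132 mol O.
SiO2: 33.50/60.083 = 0.55756 mol → 0.55756 mol Si, 1.11512 mol O.
Total oxygen = 2.23503 mol. Normalization factor = 4/2.23503 = 1.78969.
Si per 4 O = 0.55756 × 1.78969 = 0.998.

0.998 Si apfu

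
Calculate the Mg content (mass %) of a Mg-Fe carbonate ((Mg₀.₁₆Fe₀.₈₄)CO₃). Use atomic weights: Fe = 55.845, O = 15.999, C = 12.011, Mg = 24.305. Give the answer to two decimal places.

3.51 mass %

Molar mass of (Mg₀.₁₆Fe₀.₈₄)CO₃: 0.16*24.305 + 0.84*55.845 + 1*12.011 + 3*15.999 = 110.807 g/mol.
Mass of Mg per formula unit: 0.16 × 24.305 = 3.889 g.
Weight fraction Mg = 3.889 / 110.807 = 0.0351.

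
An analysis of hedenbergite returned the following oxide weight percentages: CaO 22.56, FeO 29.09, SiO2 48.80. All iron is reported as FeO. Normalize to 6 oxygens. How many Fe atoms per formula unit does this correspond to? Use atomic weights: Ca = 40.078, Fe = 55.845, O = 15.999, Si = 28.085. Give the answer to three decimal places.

0.999 Fe apfu

CaO: 22.56/56.077 = 0.40230 mol → 0.40230 mol Ca, 0.40230 mol O.
FeO: 29.09/71.844 = 0.40491 mol → 0.40491 mol Fe, 0.40491 mol O.
SiO2: 48.80/60.083 = 0.81221 mol → 0.81221 mol Si, 1.62442 mol O.
Total oxygen = 2.43163 mol. Normalization factor = 6/2.43163 = 2.46748.
Fe per 6 O = 0.40491 × 2.46748 = 0.999.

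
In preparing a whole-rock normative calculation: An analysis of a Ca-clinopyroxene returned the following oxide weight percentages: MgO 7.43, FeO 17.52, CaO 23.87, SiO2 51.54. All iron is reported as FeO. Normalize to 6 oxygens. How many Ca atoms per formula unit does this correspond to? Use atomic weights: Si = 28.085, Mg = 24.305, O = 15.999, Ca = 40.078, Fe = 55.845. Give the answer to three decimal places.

MgO (M=40.304): mol = 0.18435; Mg = 0.18435, O = 0.18435.
FeO (M=71.844): mol = 0.24386; Fe = 0.24386, O = 0.24386.
CaO (M=56.077): mol = 0.42566; Ca = 0.42566, O = 0.42566.
SiO2 (M=60.083): mol = 0.85781; Si = 0.85781, O = 1.71562.
ΣO = 2.56949; factor = 6/ΣO = 2.33509.
Ca apfu = 0.42566 × 2.33509 = 0.994.

0.994 Ca apfu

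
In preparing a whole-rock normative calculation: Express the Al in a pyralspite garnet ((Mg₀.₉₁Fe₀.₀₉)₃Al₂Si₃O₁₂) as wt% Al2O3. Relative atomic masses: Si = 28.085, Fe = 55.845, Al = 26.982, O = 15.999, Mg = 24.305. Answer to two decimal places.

Formula mass = 411.638 g/mol.
2 Al → 1.0000 mol Al2O3 per formula unit; M(Al2O3) = 101.961, so Al2O3 mass = 101.961 g.
101.961/411.638 × 100 = 24.77 wt%.

24.77 wt%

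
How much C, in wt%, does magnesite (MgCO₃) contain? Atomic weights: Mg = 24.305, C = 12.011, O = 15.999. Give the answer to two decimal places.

14.25 wt%

M(MgCO₃) = 84.313 g/mol.
C contributes 1 × 12.011 = 12.011 g per mole.
12.011/84.313 = 0.1425 → 14.25%.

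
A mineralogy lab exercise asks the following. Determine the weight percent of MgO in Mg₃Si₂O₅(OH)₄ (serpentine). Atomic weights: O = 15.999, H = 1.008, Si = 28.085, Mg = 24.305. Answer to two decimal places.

Formula mass = 277.108 g/mol.
3 Mg → 3.0000 mol MgO per formula unit; M(MgO) = 40.304, so MgO mass = 120.912 g.
120.912/277.108 × 100 = 43.63 wt%.

43.63 wt%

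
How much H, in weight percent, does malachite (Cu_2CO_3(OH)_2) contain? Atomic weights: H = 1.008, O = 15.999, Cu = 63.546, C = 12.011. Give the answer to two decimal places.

0.91 weight percent

Formula mass = 2*63.546 + 1*12.011 + 5*15.999 + 2*1.008 = 221.114 g/mol, of which 2.016 g is H.
So H makes up 2.016/221.114 = 0.0091 of the mass, i.e. 0.91%.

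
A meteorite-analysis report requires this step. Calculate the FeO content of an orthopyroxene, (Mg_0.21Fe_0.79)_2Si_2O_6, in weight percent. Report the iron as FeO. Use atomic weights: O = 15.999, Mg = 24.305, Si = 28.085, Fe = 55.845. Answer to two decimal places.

45.30 wt%

M((Mg_0.21Fe_0.79)_2Si_2O_6) = 250.607 g/mol; M(FeO) = 71.844 g/mol.
Moles FeO per formula unit = 1.58 Fe ÷ 1 = 1.5800.
FeO fraction = (1.5800 × 71.844) / 250.607 = 113.514/250.607 = 0.4530.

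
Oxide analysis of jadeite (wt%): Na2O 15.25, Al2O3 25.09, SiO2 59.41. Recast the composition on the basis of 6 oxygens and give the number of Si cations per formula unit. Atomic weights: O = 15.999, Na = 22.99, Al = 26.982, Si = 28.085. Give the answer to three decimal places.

2.003 Si apfu

Na2O (M=61.979): mol = 0.24605; Na = 0.49210, O = 0.24605.
Al2O3 (M=101.961): mol = 0.24607; Al = 0.49214, O = 0.73821.
SiO2 (M=60.083): mol = 0.98880; Si = 0.98880, O = 1.97760.
ΣO = 2.96186; factor = 6/ΣO = 2.02575.
Si apfu = 0.98880 × 2.02575 = 2.003.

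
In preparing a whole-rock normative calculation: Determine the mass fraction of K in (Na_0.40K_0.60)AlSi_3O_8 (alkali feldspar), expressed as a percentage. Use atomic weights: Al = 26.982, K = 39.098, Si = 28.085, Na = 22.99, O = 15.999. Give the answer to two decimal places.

Formula mass = 0.40*22.99 + 0.60*39.098 + 1*26.982 + 3*28.085 + 8*15.999 = 271.884 g/mol, of which 23.459 g is K.
So K makes up 23.459/271.884 = 0.0863 of the mass, i.e. 8.63%.

8.63 mass %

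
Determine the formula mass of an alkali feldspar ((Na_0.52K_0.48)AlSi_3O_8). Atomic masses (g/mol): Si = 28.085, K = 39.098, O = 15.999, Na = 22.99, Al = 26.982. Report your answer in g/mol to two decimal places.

269.95 g/mol

M = 0.52*22.99 + 0.48*39.098 + 1*26.982 + 3*28.085 + 8*15.999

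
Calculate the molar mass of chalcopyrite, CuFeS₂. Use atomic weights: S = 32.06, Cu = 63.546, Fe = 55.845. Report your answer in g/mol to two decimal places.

183.51 g/mol

M = 1*63.546 + 1*55.845 + 2*32.06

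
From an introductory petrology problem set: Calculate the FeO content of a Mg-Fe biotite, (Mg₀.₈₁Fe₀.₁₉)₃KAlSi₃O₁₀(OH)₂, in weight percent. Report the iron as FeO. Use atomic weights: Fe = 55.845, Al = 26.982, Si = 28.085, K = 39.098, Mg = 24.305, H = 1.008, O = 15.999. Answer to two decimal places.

Formula mass = 435.232 g/mol.
0.57 Fe → 0.5700 mol FeO per formula unit; M(FeO) = 71.844, so FeO mass = 40.951 g.
40.951/435.232 × 100 = 9.41 wt%.

9.41 wt%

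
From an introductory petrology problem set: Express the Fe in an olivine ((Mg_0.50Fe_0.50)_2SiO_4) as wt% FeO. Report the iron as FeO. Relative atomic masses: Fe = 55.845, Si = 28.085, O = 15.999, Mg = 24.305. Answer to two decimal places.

41.71 wt%

Formula mass = 172.231 g/mol.
1 Fe → 1.0000 mol FeO per formula unit; M(FeO) = 71.844, so FeO mass = 71.844 g.
71.844/172.231 × 100 = 41.71 wt%.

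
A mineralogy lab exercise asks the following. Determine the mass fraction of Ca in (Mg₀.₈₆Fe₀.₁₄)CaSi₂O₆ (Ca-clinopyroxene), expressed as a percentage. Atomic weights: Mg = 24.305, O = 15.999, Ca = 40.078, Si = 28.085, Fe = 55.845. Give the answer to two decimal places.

M((Mg₀.₈₆Fe₀.₁₄)CaSi₂O₆) = 220.963 g/mol.
Ca contributes 1 × 40.078 = 40.078 g per mole.
40.078/220.963 = 0.1814 → 18.14%.

18.14 wt%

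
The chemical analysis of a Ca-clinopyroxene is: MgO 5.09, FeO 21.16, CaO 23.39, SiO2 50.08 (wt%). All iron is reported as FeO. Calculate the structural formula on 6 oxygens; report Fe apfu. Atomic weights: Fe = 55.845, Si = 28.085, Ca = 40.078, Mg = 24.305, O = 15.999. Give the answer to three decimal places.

0.705 Fe apfu

MgO: 5.09/40.304 = 0.12629 mol → 0.12629 mol Mg, 0.12629 mol O.
FeO: 21.16/71.844 = 0.29453 mol → 0.29453 mol Fe, 0.29453 mol O.
CaO: 23.39/56.077 = 0.41711 mol → 0.41711 mol Ca, 0.41711 mol O.
SiO2: 50.08/60.083 = 0.83351 mol → 0.83351 mol Si, 1.66702 mol O.
Total oxygen = 2.50495 mol. Normalization factor = 6/2.50495 = 2.39526.
Fe per 6 O = 0.29453 × 2.39526 = 0.705.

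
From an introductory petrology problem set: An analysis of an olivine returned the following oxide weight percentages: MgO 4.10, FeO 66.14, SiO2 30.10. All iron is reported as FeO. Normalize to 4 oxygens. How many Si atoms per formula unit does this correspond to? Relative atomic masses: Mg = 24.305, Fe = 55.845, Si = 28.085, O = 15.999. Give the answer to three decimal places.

0.990 Si apfu

MgO: 4.10/40.304 = 0.10173 mol → 0.10173 mol Mg, 0.10173 mol O.
FeO: 66.14/71.844 = 0.92061 mol → 0.92061 mol Fe, 0.92061 mol O.
SiO2: 30.10/60.083 = 0.50097 mol → 0.50097 mol Si, 1.00194 mol O.
Total oxygen = 2.02428 mol. Normalization factor = 4/2.02428 = 1.97601.
Si per 4 O = 0.50097 × 1.97601 = 0.990.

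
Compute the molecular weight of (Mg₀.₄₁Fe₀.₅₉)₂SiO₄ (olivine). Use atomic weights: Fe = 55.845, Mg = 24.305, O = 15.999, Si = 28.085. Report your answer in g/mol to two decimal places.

Mg: 0.82 × 24.305 = 19.9301
Fe: 1.18 × 55.845 = 65.8971
Si: 1 × 28.085 = 28.0850
O: 4 × 15.999 = 63.9960
Summing the contributions gives the formula mass.

177.91 g/mol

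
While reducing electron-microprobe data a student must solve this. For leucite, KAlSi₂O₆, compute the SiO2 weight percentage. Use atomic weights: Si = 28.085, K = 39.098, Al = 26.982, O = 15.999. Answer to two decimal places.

Molar mass of KAlSi₂O₆ = 1·39.098 + 1·26.982 + 2·28.085 + 6·15.999 = 218.244 g/mol.
Each formula unit contains 2 Si, equivalent to 2/1 = 2.0000 mol SiO2.
M(SiO2) = 1×28.085 + 2×15.999 = 60.083 g/mol.
Mass of SiO2 per formula unit = 2.0000 × 60.083 = 120.166 g.
SiO2 wt% = 120.166 / 218.244 × 100 = 55.06%.

55.06 wt%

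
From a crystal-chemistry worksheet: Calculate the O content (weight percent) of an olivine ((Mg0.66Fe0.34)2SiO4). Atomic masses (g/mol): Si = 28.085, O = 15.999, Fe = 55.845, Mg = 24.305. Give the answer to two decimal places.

39.47 weight percent

M((Mg0.66Fe0.34)2SiO4) = 162.138 g/mol.
O contributes 4 × 15.999 = 63.996 g per mole.
63.996/162.138 = 0.3947 → 39.47%.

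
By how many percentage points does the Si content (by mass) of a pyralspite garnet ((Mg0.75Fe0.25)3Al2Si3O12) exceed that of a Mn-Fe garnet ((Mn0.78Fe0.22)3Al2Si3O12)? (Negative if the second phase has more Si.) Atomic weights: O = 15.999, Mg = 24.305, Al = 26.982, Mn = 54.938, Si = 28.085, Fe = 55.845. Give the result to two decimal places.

First mineral: 84.255 g Si in 426.777 g formula = 19.74 wt% Si.
Second mineral: 84.255 g Si in 495.620 g formula = 17.00 wt% Si.
19.74% − 17.00% gives a difference of 2.74 percentage points.

2.74 percentage points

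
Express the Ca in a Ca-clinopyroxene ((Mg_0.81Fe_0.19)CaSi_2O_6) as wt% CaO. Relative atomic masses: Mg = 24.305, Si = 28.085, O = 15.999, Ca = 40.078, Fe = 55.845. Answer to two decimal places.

25.20 wt%

Formula mass = 222.540 g/mol.
1 Ca → 1.0000 mol CaO per formula unit; M(CaO) = 56.077, so CaO mass = 56.077 g.
56.077/222.540 × 100 = 25.20 wt%.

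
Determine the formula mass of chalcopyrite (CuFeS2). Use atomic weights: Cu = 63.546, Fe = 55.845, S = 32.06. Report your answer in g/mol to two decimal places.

The formula mass is the sum 1*63.546 + 1*55.845 + 2*32.06.

183.51 g/mol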